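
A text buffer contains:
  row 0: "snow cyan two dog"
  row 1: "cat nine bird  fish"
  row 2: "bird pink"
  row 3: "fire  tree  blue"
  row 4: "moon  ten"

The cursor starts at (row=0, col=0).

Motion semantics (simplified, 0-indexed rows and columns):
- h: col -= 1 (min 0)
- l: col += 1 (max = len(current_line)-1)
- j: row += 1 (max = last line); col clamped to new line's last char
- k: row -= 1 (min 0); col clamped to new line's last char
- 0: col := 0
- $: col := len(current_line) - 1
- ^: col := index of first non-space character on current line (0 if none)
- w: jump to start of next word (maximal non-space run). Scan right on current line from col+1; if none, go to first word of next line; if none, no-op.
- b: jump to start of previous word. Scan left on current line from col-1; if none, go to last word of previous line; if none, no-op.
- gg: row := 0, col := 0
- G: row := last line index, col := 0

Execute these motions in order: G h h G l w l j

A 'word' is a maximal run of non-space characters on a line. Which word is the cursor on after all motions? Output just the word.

Answer: ten

Derivation:
After 1 (G): row=4 col=0 char='m'
After 2 (h): row=4 col=0 char='m'
After 3 (h): row=4 col=0 char='m'
After 4 (G): row=4 col=0 char='m'
After 5 (l): row=4 col=1 char='o'
After 6 (w): row=4 col=6 char='t'
After 7 (l): row=4 col=7 char='e'
After 8 (j): row=4 col=7 char='e'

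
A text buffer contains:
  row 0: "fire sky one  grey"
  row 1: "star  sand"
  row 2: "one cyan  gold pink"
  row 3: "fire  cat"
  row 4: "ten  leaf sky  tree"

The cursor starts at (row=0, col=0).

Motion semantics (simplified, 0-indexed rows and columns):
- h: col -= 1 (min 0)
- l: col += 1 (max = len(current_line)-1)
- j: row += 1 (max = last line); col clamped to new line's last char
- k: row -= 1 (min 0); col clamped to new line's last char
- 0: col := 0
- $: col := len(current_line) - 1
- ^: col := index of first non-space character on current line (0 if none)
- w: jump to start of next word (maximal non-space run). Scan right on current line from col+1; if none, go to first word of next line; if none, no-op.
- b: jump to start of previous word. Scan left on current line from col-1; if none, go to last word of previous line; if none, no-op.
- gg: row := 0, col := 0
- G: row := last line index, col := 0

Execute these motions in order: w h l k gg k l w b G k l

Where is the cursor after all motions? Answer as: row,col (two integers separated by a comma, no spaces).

Answer: 3,1

Derivation:
After 1 (w): row=0 col=5 char='s'
After 2 (h): row=0 col=4 char='_'
After 3 (l): row=0 col=5 char='s'
After 4 (k): row=0 col=5 char='s'
After 5 (gg): row=0 col=0 char='f'
After 6 (k): row=0 col=0 char='f'
After 7 (l): row=0 col=1 char='i'
After 8 (w): row=0 col=5 char='s'
After 9 (b): row=0 col=0 char='f'
After 10 (G): row=4 col=0 char='t'
After 11 (k): row=3 col=0 char='f'
After 12 (l): row=3 col=1 char='i'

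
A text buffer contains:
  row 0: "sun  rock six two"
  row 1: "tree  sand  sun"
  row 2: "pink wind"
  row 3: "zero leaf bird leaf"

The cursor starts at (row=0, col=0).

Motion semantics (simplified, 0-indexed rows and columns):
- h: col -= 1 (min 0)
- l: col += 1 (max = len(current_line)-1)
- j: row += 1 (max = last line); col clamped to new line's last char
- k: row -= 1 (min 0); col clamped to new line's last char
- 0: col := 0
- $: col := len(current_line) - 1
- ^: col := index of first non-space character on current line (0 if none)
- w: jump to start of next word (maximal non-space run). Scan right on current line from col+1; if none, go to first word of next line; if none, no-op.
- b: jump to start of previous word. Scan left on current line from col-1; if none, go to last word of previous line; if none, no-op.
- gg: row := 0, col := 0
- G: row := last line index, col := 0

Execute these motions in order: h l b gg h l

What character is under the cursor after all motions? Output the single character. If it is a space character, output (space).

After 1 (h): row=0 col=0 char='s'
After 2 (l): row=0 col=1 char='u'
After 3 (b): row=0 col=0 char='s'
After 4 (gg): row=0 col=0 char='s'
After 5 (h): row=0 col=0 char='s'
After 6 (l): row=0 col=1 char='u'

Answer: u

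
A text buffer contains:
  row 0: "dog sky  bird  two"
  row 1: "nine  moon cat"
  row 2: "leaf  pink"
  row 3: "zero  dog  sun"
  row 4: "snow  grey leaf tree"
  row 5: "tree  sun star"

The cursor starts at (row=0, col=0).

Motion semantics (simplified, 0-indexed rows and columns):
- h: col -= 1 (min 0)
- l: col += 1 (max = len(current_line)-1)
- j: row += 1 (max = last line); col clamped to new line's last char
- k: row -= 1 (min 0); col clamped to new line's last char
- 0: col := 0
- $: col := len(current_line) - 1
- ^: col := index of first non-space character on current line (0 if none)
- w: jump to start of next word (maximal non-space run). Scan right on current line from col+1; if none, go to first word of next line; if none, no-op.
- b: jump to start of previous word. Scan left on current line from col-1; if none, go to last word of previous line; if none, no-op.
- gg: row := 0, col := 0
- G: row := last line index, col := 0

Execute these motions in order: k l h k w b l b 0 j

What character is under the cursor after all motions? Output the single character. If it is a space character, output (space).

After 1 (k): row=0 col=0 char='d'
After 2 (l): row=0 col=1 char='o'
After 3 (h): row=0 col=0 char='d'
After 4 (k): row=0 col=0 char='d'
After 5 (w): row=0 col=4 char='s'
After 6 (b): row=0 col=0 char='d'
After 7 (l): row=0 col=1 char='o'
After 8 (b): row=0 col=0 char='d'
After 9 (0): row=0 col=0 char='d'
After 10 (j): row=1 col=0 char='n'

Answer: n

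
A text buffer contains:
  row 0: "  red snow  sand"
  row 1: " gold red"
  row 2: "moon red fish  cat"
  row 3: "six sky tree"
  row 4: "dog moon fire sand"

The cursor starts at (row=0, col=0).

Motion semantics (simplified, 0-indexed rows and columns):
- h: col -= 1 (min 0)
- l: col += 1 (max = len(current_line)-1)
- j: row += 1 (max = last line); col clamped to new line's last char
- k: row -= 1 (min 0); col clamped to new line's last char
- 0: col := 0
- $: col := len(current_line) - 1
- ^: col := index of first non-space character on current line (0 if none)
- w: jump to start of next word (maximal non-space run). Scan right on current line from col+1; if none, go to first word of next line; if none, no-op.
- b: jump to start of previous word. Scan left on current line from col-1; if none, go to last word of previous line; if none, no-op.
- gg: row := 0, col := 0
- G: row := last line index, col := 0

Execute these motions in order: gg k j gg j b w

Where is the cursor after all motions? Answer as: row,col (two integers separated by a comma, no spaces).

Answer: 1,1

Derivation:
After 1 (gg): row=0 col=0 char='_'
After 2 (k): row=0 col=0 char='_'
After 3 (j): row=1 col=0 char='_'
After 4 (gg): row=0 col=0 char='_'
After 5 (j): row=1 col=0 char='_'
After 6 (b): row=0 col=12 char='s'
After 7 (w): row=1 col=1 char='g'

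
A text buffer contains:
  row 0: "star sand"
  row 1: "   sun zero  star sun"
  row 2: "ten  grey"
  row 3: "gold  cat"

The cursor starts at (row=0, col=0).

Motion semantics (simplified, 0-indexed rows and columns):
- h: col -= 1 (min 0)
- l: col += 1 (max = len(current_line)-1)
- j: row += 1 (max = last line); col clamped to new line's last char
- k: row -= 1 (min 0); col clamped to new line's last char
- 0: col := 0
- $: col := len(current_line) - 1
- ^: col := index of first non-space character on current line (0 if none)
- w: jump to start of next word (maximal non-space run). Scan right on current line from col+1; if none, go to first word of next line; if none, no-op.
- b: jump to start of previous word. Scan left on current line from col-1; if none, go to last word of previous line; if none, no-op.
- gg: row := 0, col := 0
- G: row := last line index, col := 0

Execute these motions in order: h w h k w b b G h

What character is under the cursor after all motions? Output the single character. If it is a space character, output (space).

After 1 (h): row=0 col=0 char='s'
After 2 (w): row=0 col=5 char='s'
After 3 (h): row=0 col=4 char='_'
After 4 (k): row=0 col=4 char='_'
After 5 (w): row=0 col=5 char='s'
After 6 (b): row=0 col=0 char='s'
After 7 (b): row=0 col=0 char='s'
After 8 (G): row=3 col=0 char='g'
After 9 (h): row=3 col=0 char='g'

Answer: g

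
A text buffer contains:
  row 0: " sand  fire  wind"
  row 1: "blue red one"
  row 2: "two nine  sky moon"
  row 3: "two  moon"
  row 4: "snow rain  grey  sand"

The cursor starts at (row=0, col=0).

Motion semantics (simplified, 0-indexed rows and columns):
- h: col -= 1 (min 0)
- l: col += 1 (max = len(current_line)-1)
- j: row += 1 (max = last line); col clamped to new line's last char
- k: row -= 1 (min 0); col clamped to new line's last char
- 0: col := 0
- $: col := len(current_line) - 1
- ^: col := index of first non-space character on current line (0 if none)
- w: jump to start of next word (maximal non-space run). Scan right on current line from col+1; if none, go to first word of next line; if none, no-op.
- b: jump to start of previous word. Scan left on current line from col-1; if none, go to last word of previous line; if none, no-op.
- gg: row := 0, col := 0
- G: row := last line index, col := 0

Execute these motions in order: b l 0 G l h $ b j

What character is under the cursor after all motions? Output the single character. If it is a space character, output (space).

After 1 (b): row=0 col=0 char='_'
After 2 (l): row=0 col=1 char='s'
After 3 (0): row=0 col=0 char='_'
After 4 (G): row=4 col=0 char='s'
After 5 (l): row=4 col=1 char='n'
After 6 (h): row=4 col=0 char='s'
After 7 ($): row=4 col=20 char='d'
After 8 (b): row=4 col=17 char='s'
After 9 (j): row=4 col=17 char='s'

Answer: s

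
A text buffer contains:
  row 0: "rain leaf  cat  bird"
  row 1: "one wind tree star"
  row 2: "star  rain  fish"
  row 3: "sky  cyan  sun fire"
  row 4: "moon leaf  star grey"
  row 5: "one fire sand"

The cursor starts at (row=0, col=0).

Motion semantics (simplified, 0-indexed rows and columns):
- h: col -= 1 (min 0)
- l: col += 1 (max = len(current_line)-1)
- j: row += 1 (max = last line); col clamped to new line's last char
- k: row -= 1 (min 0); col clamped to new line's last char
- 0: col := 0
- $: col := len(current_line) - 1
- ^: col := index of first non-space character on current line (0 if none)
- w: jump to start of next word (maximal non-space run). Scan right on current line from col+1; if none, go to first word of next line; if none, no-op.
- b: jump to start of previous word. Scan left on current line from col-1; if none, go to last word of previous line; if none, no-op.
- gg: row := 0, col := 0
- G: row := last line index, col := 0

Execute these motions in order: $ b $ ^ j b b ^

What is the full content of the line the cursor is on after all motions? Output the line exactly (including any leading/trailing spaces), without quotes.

After 1 ($): row=0 col=19 char='d'
After 2 (b): row=0 col=16 char='b'
After 3 ($): row=0 col=19 char='d'
After 4 (^): row=0 col=0 char='r'
After 5 (j): row=1 col=0 char='o'
After 6 (b): row=0 col=16 char='b'
After 7 (b): row=0 col=11 char='c'
After 8 (^): row=0 col=0 char='r'

Answer: rain leaf  cat  bird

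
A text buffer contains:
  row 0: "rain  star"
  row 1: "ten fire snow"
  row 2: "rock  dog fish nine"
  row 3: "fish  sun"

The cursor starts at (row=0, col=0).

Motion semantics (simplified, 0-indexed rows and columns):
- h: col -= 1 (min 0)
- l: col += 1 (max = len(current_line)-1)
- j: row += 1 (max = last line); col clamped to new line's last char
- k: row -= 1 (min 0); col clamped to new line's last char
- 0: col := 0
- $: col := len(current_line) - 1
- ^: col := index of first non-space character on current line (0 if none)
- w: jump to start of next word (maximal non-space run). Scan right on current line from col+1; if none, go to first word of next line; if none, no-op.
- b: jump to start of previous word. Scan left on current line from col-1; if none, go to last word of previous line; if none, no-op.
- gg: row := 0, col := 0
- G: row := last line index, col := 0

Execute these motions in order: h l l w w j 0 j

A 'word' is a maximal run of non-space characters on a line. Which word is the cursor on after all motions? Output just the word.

After 1 (h): row=0 col=0 char='r'
After 2 (l): row=0 col=1 char='a'
After 3 (l): row=0 col=2 char='i'
After 4 (w): row=0 col=6 char='s'
After 5 (w): row=1 col=0 char='t'
After 6 (j): row=2 col=0 char='r'
After 7 (0): row=2 col=0 char='r'
After 8 (j): row=3 col=0 char='f'

Answer: fish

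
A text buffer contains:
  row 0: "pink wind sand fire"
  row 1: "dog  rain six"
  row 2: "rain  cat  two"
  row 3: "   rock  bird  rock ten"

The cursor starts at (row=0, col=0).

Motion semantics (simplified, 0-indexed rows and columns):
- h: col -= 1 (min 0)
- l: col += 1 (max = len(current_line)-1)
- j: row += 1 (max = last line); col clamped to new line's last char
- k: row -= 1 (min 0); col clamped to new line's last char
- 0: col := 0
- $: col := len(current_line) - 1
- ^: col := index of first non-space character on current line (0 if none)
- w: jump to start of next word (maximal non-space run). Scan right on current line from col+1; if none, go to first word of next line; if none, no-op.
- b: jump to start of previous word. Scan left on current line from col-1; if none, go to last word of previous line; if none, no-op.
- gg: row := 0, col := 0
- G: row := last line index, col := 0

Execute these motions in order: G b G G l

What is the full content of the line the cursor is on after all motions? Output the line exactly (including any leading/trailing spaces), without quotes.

After 1 (G): row=3 col=0 char='_'
After 2 (b): row=2 col=11 char='t'
After 3 (G): row=3 col=0 char='_'
After 4 (G): row=3 col=0 char='_'
After 5 (l): row=3 col=1 char='_'

Answer:    rock  bird  rock ten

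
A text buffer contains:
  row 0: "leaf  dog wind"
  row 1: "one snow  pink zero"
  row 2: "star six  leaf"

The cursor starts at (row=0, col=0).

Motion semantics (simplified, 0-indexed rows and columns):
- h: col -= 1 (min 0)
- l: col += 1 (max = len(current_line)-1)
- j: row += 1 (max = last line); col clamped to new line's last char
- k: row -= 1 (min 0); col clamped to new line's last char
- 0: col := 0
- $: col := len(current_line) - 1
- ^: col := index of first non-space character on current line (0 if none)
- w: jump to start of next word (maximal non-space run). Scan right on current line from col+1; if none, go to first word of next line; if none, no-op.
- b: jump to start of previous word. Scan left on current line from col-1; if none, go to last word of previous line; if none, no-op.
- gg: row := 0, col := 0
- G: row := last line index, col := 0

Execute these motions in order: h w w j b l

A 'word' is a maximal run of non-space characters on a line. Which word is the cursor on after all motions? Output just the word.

After 1 (h): row=0 col=0 char='l'
After 2 (w): row=0 col=6 char='d'
After 3 (w): row=0 col=10 char='w'
After 4 (j): row=1 col=10 char='p'
After 5 (b): row=1 col=4 char='s'
After 6 (l): row=1 col=5 char='n'

Answer: snow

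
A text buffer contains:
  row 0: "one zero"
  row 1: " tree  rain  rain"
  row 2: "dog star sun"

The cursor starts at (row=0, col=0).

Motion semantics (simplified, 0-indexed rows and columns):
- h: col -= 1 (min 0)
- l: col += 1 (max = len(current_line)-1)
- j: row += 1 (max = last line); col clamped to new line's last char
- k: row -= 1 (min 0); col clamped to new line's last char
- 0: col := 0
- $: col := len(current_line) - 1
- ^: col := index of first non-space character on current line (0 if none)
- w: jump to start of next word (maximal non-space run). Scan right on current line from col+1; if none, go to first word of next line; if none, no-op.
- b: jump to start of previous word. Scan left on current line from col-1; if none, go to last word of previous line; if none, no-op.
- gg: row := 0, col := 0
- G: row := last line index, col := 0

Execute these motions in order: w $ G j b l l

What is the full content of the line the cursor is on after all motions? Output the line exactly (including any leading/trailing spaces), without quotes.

After 1 (w): row=0 col=4 char='z'
After 2 ($): row=0 col=7 char='o'
After 3 (G): row=2 col=0 char='d'
After 4 (j): row=2 col=0 char='d'
After 5 (b): row=1 col=13 char='r'
After 6 (l): row=1 col=14 char='a'
After 7 (l): row=1 col=15 char='i'

Answer:  tree  rain  rain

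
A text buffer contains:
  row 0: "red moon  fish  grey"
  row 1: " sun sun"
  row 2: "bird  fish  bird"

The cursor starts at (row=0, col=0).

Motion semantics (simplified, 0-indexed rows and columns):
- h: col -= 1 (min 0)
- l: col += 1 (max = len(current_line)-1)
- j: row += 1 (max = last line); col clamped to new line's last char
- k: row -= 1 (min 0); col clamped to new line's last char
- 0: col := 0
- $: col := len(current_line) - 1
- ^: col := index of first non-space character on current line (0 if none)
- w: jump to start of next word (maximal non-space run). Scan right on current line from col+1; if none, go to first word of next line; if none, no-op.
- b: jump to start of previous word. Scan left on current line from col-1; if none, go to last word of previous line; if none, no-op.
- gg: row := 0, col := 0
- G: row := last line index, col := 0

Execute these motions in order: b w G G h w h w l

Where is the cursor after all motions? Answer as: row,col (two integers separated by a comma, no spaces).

After 1 (b): row=0 col=0 char='r'
After 2 (w): row=0 col=4 char='m'
After 3 (G): row=2 col=0 char='b'
After 4 (G): row=2 col=0 char='b'
After 5 (h): row=2 col=0 char='b'
After 6 (w): row=2 col=6 char='f'
After 7 (h): row=2 col=5 char='_'
After 8 (w): row=2 col=6 char='f'
After 9 (l): row=2 col=7 char='i'

Answer: 2,7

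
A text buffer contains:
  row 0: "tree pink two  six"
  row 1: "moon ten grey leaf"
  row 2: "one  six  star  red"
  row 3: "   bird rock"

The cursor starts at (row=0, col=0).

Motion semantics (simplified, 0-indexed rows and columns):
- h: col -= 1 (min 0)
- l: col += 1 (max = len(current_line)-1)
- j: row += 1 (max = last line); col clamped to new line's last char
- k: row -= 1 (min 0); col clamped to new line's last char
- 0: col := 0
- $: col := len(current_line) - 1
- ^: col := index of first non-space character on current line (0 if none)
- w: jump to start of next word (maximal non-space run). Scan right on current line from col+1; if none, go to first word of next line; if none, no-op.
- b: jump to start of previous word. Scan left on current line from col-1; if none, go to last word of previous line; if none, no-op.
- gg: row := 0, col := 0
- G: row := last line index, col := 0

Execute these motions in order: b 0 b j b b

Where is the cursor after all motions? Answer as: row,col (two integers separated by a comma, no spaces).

After 1 (b): row=0 col=0 char='t'
After 2 (0): row=0 col=0 char='t'
After 3 (b): row=0 col=0 char='t'
After 4 (j): row=1 col=0 char='m'
After 5 (b): row=0 col=15 char='s'
After 6 (b): row=0 col=10 char='t'

Answer: 0,10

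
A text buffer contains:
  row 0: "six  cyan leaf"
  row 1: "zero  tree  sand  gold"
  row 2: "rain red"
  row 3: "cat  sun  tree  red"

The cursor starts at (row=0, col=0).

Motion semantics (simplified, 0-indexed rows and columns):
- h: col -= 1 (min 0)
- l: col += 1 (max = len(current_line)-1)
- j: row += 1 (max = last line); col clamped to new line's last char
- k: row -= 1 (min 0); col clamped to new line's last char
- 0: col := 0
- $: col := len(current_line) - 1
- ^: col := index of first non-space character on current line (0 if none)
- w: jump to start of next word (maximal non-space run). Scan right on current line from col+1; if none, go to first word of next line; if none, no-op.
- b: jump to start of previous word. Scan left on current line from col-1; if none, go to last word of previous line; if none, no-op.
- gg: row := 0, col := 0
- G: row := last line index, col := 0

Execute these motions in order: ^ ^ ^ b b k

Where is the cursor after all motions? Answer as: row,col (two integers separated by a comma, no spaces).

After 1 (^): row=0 col=0 char='s'
After 2 (^): row=0 col=0 char='s'
After 3 (^): row=0 col=0 char='s'
After 4 (b): row=0 col=0 char='s'
After 5 (b): row=0 col=0 char='s'
After 6 (k): row=0 col=0 char='s'

Answer: 0,0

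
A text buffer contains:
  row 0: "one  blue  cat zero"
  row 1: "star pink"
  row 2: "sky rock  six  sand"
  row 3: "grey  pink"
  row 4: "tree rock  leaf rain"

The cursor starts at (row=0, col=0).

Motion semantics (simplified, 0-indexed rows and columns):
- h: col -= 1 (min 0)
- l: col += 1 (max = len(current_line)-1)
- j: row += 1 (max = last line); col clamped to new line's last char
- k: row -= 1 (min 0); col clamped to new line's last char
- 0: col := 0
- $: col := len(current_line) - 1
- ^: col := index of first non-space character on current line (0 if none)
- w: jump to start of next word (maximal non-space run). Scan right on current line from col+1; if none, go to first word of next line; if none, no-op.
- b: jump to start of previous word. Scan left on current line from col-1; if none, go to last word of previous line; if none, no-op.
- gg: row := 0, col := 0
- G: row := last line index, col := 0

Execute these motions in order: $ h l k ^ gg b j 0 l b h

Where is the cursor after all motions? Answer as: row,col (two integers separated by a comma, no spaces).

Answer: 1,0

Derivation:
After 1 ($): row=0 col=18 char='o'
After 2 (h): row=0 col=17 char='r'
After 3 (l): row=0 col=18 char='o'
After 4 (k): row=0 col=18 char='o'
After 5 (^): row=0 col=0 char='o'
After 6 (gg): row=0 col=0 char='o'
After 7 (b): row=0 col=0 char='o'
After 8 (j): row=1 col=0 char='s'
After 9 (0): row=1 col=0 char='s'
After 10 (l): row=1 col=1 char='t'
After 11 (b): row=1 col=0 char='s'
After 12 (h): row=1 col=0 char='s'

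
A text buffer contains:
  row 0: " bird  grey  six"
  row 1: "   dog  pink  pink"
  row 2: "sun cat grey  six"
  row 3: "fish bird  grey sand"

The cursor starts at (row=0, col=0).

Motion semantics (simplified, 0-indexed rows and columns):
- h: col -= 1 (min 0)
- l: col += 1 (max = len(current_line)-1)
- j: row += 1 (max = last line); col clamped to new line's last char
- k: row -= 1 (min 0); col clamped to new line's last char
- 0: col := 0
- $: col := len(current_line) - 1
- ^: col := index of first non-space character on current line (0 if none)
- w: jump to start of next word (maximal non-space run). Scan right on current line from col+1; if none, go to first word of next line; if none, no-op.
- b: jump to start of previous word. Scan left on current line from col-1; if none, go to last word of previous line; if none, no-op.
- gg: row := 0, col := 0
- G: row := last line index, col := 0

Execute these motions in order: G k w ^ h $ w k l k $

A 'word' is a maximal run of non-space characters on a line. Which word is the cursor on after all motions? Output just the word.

After 1 (G): row=3 col=0 char='f'
After 2 (k): row=2 col=0 char='s'
After 3 (w): row=2 col=4 char='c'
After 4 (^): row=2 col=0 char='s'
After 5 (h): row=2 col=0 char='s'
After 6 ($): row=2 col=16 char='x'
After 7 (w): row=3 col=0 char='f'
After 8 (k): row=2 col=0 char='s'
After 9 (l): row=2 col=1 char='u'
After 10 (k): row=1 col=1 char='_'
After 11 ($): row=1 col=17 char='k'

Answer: pink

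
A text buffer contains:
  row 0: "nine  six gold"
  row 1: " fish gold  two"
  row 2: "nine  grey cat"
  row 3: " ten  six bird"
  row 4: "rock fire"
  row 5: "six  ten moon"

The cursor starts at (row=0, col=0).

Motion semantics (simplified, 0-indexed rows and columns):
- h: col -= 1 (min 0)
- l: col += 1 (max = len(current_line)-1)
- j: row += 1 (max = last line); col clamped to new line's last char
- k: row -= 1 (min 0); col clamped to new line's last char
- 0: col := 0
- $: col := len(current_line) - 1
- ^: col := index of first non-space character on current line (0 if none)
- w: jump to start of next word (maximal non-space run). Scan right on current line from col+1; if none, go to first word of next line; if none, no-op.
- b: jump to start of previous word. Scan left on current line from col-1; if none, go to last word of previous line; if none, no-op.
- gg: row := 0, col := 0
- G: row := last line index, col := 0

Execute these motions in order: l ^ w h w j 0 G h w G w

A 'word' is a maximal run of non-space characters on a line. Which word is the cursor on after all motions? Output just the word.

Answer: ten

Derivation:
After 1 (l): row=0 col=1 char='i'
After 2 (^): row=0 col=0 char='n'
After 3 (w): row=0 col=6 char='s'
After 4 (h): row=0 col=5 char='_'
After 5 (w): row=0 col=6 char='s'
After 6 (j): row=1 col=6 char='g'
After 7 (0): row=1 col=0 char='_'
After 8 (G): row=5 col=0 char='s'
After 9 (h): row=5 col=0 char='s'
After 10 (w): row=5 col=5 char='t'
After 11 (G): row=5 col=0 char='s'
After 12 (w): row=5 col=5 char='t'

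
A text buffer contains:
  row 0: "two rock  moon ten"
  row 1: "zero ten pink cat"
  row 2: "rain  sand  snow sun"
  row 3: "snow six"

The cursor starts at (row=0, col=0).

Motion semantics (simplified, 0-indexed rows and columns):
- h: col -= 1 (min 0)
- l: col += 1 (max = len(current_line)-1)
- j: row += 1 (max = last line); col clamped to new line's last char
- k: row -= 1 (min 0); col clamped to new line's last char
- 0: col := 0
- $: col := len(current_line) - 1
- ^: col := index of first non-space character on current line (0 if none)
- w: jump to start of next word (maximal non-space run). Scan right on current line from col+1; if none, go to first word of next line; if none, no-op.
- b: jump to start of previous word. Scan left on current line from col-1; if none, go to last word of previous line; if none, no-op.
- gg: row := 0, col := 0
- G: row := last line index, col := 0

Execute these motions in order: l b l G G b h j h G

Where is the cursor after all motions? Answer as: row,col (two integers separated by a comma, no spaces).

Answer: 3,0

Derivation:
After 1 (l): row=0 col=1 char='w'
After 2 (b): row=0 col=0 char='t'
After 3 (l): row=0 col=1 char='w'
After 4 (G): row=3 col=0 char='s'
After 5 (G): row=3 col=0 char='s'
After 6 (b): row=2 col=17 char='s'
After 7 (h): row=2 col=16 char='_'
After 8 (j): row=3 col=7 char='x'
After 9 (h): row=3 col=6 char='i'
After 10 (G): row=3 col=0 char='s'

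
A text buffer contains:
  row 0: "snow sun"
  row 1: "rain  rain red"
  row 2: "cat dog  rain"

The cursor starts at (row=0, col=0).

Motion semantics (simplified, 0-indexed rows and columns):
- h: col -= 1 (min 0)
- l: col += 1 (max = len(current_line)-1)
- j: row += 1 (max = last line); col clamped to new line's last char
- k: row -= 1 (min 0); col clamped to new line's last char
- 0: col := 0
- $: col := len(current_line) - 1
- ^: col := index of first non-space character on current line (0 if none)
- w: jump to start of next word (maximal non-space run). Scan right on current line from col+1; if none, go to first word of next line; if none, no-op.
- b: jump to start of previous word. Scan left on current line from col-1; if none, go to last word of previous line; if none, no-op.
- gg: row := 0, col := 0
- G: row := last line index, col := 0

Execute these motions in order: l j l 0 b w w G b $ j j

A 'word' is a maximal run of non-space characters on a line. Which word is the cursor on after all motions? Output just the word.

Answer: rain

Derivation:
After 1 (l): row=0 col=1 char='n'
After 2 (j): row=1 col=1 char='a'
After 3 (l): row=1 col=2 char='i'
After 4 (0): row=1 col=0 char='r'
After 5 (b): row=0 col=5 char='s'
After 6 (w): row=1 col=0 char='r'
After 7 (w): row=1 col=6 char='r'
After 8 (G): row=2 col=0 char='c'
After 9 (b): row=1 col=11 char='r'
After 10 ($): row=1 col=13 char='d'
After 11 (j): row=2 col=12 char='n'
After 12 (j): row=2 col=12 char='n'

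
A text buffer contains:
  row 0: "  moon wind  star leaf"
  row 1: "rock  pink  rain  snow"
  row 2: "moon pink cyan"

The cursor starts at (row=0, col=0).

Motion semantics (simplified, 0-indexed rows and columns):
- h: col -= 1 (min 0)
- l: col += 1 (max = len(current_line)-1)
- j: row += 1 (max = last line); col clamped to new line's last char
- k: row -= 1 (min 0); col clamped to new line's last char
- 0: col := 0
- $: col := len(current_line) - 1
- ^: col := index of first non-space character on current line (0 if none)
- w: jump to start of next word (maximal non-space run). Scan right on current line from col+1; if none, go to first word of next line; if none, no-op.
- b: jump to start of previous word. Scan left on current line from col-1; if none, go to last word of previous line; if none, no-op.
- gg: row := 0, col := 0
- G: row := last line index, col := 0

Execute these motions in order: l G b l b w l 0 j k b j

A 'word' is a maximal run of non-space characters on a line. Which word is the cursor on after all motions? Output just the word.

Answer: snow

Derivation:
After 1 (l): row=0 col=1 char='_'
After 2 (G): row=2 col=0 char='m'
After 3 (b): row=1 col=18 char='s'
After 4 (l): row=1 col=19 char='n'
After 5 (b): row=1 col=18 char='s'
After 6 (w): row=2 col=0 char='m'
After 7 (l): row=2 col=1 char='o'
After 8 (0): row=2 col=0 char='m'
After 9 (j): row=2 col=0 char='m'
After 10 (k): row=1 col=0 char='r'
After 11 (b): row=0 col=18 char='l'
After 12 (j): row=1 col=18 char='s'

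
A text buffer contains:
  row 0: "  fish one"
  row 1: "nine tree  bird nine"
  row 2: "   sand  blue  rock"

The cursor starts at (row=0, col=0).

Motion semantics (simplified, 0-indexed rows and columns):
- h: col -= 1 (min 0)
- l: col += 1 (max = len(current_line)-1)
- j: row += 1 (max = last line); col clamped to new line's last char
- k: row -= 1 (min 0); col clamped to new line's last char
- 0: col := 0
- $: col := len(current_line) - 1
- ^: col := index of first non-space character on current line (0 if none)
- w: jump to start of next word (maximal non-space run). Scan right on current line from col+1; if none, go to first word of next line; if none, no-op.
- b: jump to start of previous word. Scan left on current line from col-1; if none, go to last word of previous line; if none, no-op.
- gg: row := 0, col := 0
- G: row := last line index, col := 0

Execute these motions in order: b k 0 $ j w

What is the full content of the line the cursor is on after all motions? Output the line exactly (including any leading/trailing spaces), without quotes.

Answer: nine tree  bird nine

Derivation:
After 1 (b): row=0 col=0 char='_'
After 2 (k): row=0 col=0 char='_'
After 3 (0): row=0 col=0 char='_'
After 4 ($): row=0 col=9 char='e'
After 5 (j): row=1 col=9 char='_'
After 6 (w): row=1 col=11 char='b'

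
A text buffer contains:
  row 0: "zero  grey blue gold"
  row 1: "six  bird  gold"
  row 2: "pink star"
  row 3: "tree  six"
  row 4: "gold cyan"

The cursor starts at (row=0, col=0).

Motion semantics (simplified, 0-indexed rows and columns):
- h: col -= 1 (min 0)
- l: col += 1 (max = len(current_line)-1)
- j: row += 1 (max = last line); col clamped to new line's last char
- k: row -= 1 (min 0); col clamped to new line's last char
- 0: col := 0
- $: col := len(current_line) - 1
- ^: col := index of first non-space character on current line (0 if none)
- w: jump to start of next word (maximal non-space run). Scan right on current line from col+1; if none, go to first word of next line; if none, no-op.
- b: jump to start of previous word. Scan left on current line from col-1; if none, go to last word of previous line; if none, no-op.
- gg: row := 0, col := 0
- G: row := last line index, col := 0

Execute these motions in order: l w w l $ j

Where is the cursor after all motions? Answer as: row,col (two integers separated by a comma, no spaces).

Answer: 1,14

Derivation:
After 1 (l): row=0 col=1 char='e'
After 2 (w): row=0 col=6 char='g'
After 3 (w): row=0 col=11 char='b'
After 4 (l): row=0 col=12 char='l'
After 5 ($): row=0 col=19 char='d'
After 6 (j): row=1 col=14 char='d'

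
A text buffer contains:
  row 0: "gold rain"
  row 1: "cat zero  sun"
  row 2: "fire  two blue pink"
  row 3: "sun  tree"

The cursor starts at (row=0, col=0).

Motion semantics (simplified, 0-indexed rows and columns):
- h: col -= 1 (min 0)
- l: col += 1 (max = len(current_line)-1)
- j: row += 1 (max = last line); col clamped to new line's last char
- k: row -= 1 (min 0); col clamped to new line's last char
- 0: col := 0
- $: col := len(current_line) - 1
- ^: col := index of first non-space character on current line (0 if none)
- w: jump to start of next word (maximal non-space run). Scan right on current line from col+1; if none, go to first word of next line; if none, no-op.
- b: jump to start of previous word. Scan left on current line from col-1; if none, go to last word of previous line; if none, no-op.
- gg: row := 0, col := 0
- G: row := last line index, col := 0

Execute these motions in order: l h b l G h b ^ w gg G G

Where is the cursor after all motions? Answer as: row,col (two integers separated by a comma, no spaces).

After 1 (l): row=0 col=1 char='o'
After 2 (h): row=0 col=0 char='g'
After 3 (b): row=0 col=0 char='g'
After 4 (l): row=0 col=1 char='o'
After 5 (G): row=3 col=0 char='s'
After 6 (h): row=3 col=0 char='s'
After 7 (b): row=2 col=15 char='p'
After 8 (^): row=2 col=0 char='f'
After 9 (w): row=2 col=6 char='t'
After 10 (gg): row=0 col=0 char='g'
After 11 (G): row=3 col=0 char='s'
After 12 (G): row=3 col=0 char='s'

Answer: 3,0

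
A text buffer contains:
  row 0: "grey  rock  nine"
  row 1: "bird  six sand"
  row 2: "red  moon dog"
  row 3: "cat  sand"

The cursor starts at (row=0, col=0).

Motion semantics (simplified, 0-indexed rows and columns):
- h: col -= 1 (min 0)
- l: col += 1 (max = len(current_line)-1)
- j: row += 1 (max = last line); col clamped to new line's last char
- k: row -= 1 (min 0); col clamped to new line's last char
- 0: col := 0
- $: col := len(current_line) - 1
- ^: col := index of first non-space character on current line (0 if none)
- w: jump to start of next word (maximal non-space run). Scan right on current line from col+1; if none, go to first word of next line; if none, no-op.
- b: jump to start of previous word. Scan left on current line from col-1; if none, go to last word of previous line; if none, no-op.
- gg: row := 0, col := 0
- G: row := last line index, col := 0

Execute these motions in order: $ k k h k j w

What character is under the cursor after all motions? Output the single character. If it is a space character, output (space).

After 1 ($): row=0 col=15 char='e'
After 2 (k): row=0 col=15 char='e'
After 3 (k): row=0 col=15 char='e'
After 4 (h): row=0 col=14 char='n'
After 5 (k): row=0 col=14 char='n'
After 6 (j): row=1 col=13 char='d'
After 7 (w): row=2 col=0 char='r'

Answer: r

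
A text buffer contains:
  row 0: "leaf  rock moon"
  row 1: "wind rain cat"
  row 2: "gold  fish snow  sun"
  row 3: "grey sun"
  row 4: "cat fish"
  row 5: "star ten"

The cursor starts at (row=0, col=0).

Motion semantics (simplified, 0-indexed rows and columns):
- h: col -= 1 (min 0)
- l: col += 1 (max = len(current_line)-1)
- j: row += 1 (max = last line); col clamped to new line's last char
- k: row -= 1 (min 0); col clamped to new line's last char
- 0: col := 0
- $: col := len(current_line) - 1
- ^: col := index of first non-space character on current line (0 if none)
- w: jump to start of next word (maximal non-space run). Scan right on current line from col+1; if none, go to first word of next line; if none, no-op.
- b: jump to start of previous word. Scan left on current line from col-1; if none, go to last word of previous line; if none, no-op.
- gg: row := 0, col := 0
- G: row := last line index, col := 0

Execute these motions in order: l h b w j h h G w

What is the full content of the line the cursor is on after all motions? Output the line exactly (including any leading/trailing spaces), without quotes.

Answer: star ten

Derivation:
After 1 (l): row=0 col=1 char='e'
After 2 (h): row=0 col=0 char='l'
After 3 (b): row=0 col=0 char='l'
After 4 (w): row=0 col=6 char='r'
After 5 (j): row=1 col=6 char='a'
After 6 (h): row=1 col=5 char='r'
After 7 (h): row=1 col=4 char='_'
After 8 (G): row=5 col=0 char='s'
After 9 (w): row=5 col=5 char='t'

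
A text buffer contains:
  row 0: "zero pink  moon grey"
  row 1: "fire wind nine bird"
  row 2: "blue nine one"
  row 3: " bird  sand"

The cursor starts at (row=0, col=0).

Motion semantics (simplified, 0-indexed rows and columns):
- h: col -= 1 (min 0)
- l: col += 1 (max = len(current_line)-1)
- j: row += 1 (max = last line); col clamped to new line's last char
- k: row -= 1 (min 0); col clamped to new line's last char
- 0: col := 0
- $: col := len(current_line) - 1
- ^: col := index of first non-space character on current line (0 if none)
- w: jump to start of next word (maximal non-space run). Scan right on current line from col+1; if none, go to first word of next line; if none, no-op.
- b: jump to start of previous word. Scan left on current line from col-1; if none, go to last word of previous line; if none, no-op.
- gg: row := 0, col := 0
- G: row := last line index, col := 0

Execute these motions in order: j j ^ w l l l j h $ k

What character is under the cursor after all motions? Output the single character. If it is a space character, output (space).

Answer: o

Derivation:
After 1 (j): row=1 col=0 char='f'
After 2 (j): row=2 col=0 char='b'
After 3 (^): row=2 col=0 char='b'
After 4 (w): row=2 col=5 char='n'
After 5 (l): row=2 col=6 char='i'
After 6 (l): row=2 col=7 char='n'
After 7 (l): row=2 col=8 char='e'
After 8 (j): row=3 col=8 char='a'
After 9 (h): row=3 col=7 char='s'
After 10 ($): row=3 col=10 char='d'
After 11 (k): row=2 col=10 char='o'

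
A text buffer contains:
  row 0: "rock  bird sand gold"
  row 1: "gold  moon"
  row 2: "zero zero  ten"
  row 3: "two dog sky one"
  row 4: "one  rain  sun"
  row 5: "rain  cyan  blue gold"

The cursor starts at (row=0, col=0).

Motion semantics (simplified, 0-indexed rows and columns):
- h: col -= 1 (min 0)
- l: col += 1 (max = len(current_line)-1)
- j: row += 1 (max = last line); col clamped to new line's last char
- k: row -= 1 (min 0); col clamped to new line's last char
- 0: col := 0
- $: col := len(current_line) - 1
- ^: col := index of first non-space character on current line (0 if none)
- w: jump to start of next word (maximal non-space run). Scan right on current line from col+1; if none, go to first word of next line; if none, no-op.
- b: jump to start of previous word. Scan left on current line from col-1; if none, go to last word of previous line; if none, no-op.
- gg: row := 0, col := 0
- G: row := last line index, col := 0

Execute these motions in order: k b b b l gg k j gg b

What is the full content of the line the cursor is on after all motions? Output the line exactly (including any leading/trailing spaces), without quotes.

Answer: rock  bird sand gold

Derivation:
After 1 (k): row=0 col=0 char='r'
After 2 (b): row=0 col=0 char='r'
After 3 (b): row=0 col=0 char='r'
After 4 (b): row=0 col=0 char='r'
After 5 (l): row=0 col=1 char='o'
After 6 (gg): row=0 col=0 char='r'
After 7 (k): row=0 col=0 char='r'
After 8 (j): row=1 col=0 char='g'
After 9 (gg): row=0 col=0 char='r'
After 10 (b): row=0 col=0 char='r'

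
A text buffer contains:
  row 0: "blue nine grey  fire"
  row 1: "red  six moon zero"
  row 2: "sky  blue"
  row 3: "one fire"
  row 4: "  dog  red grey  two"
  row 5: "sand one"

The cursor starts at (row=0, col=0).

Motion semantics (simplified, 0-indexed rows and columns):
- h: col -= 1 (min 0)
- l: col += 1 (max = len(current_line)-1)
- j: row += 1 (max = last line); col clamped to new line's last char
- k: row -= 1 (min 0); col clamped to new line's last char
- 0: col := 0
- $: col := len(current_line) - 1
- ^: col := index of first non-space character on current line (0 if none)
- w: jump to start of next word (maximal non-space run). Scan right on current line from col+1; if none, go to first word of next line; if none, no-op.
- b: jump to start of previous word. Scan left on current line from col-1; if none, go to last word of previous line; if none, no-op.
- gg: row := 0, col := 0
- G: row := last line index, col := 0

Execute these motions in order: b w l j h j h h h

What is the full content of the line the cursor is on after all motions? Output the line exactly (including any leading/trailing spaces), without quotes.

Answer: sky  blue

Derivation:
After 1 (b): row=0 col=0 char='b'
After 2 (w): row=0 col=5 char='n'
After 3 (l): row=0 col=6 char='i'
After 4 (j): row=1 col=6 char='i'
After 5 (h): row=1 col=5 char='s'
After 6 (j): row=2 col=5 char='b'
After 7 (h): row=2 col=4 char='_'
After 8 (h): row=2 col=3 char='_'
After 9 (h): row=2 col=2 char='y'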